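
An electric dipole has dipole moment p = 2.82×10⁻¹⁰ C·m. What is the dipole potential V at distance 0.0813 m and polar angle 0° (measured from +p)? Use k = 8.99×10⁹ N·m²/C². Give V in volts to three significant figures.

V ≈ 384 V

The dipole potential is V = kp cosθ / r².
V = (8.99×10⁹)(2.82×10⁻¹⁰)·cos0° / (0.0813)² = 383.6 V.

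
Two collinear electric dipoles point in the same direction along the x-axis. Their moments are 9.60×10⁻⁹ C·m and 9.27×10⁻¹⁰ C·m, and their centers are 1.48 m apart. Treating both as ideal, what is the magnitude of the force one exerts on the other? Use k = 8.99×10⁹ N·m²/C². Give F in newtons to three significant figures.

F ≈ 1.00×10⁻⁷ N

On-axis field of dipole 1 at distance r: E = 2kp₁/r³. Force on dipole 2 is F = p₂·dE/dr (gradient along axis).
dE/dr = −6kp₁/r⁴, so |F| = 6kp₁p₂/r⁴ (attractive for aligned moments).
F = 6(8.99×10⁹)(9.60×10⁻⁹)(9.27×10⁻¹⁰)/(1.48)⁴ = 1.000×10⁻⁷ N.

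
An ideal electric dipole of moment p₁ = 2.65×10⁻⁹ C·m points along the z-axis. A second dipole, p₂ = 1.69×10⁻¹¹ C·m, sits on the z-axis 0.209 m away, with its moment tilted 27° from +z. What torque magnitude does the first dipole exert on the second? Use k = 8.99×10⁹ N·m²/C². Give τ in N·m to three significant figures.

The second dipole sits on the axis of the first, so the field there is axial: E₁ = 2kp₁/r³ along +z.
E₁ = 2(8.99×10⁹)(2.65×10⁻⁹)/(0.209)³ = 5219 N/C.
Torque on the second dipole: τ = p₂ E₁ sinθ.
τ = (1.69×10⁻¹¹)(5219)·sin27° = 4.004×10⁻⁸ N·m.

τ ≈ 4.00×10⁻⁸ N·m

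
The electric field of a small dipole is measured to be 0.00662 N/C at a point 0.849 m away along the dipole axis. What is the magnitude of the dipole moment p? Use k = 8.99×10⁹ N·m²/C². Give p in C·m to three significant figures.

p ≈ 2.25×10⁻¹³ C·m

On axis E = 2kp/r³, so p = Er³/(2k).
p = (0.00662)·(0.849)³ / (2·8.99×10⁹) = 2.253×10⁻¹³ C·m.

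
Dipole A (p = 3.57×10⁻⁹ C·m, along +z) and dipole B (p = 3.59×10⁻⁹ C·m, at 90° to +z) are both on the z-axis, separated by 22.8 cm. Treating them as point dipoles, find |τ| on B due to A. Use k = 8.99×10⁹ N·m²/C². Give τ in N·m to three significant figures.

τ ≈ 1.94×10⁻⁵ N·m

The second dipole sits on the axis of the first, so the field there is axial: E₁ = 2kp₁/r³ along +z.
E₁ = 2(8.99×10⁹)(3.57×10⁻⁹)/(0.228)³ = 5416 N/C.
Torque on the second dipole: τ = p₂ E₁ sinθ.
τ = (3.59×10⁻⁹)(5416)·sin90° = 1.944×10⁻⁵ N·m.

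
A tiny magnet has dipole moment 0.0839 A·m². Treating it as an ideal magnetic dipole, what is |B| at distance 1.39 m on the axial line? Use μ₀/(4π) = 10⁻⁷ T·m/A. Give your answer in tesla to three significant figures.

B ≈ 6.25×10⁻⁹ T

On axis B = (μ₀/4π)·2m/r³.
B = 2·(10⁻⁷)·(0.0839) / (1.39)³ = 6.248×10⁻⁹ T.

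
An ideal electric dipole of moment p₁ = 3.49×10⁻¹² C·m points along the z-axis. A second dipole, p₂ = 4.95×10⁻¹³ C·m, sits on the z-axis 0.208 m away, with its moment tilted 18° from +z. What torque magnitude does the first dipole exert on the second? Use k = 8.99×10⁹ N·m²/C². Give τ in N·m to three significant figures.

τ ≈ 1.07×10⁻¹² N·m

The second dipole sits on the axis of the first, so the field there is axial: E₁ = 2kp₁/r³ along +z.
E₁ = 2(8.99×10⁹)(3.49×10⁻¹²)/(0.208)³ = 6.973 N/C.
Torque on the second dipole: τ = p₂ E₁ sinθ.
τ = (4.95×10⁻¹³)(6.973)·sin18° = 1.067×10⁻¹² N·m.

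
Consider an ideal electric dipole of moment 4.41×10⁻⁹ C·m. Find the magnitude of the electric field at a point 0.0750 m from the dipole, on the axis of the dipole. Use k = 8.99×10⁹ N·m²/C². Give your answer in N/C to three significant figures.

E ≈ 1.88×10⁵ N/C

On the dipole axis E = 2kp/r³.
E = 2·(8.99×10⁹)(4.41×10⁻⁹) / (0.0750)³ = 1.880×10⁵ N/C.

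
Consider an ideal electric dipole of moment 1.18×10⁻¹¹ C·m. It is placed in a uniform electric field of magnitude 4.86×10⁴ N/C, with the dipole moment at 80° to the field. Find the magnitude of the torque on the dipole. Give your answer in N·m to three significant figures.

τ ≈ 5.65×10⁻⁷ N·m

Torque on an electric dipole: τ = pE sinθ.
τ = (1.18×10⁻¹¹)(4.86×10⁴)·sin80° = 5.648×10⁻⁷ N·m.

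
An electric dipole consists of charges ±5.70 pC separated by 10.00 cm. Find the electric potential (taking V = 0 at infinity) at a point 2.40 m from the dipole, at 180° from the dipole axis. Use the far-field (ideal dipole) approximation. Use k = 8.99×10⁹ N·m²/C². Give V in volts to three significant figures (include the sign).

Dipole moment p = qd = (5.70×10⁻¹² C)(0.100 m) = 5.70×10⁻¹³ C·m.
The dipole potential is V = kp cosθ / r².
V = (8.99×10⁹)(5.70×10⁻¹³)·cos180° / (2.40)² = -8.896×10⁻⁴ V.

V ≈ -8.90×10⁻⁴ V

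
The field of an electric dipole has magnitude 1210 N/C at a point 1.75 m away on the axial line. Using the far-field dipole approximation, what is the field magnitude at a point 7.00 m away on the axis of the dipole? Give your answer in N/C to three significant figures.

Dipole fields scale as 1/r³ in the far field; the geometry is the same at both points.
E₂ = E₁ · (r₁/r₂)³ = 1210 · (1.75/7.00)³.
(r₁/r₂)³ = (0.25)³ = 0.01562.
E₂ ≈ 18.91 N/C.

E ≈ 18.9 N/C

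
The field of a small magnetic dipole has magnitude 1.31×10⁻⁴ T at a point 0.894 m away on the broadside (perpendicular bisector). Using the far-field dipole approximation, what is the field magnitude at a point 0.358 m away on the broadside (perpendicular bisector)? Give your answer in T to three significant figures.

Dipole fields scale as 1/r³ in the far field; the geometry is the same at both points.
B₂ = B₁ · (r₁/r₂)³ = 1.31×10⁻⁴ · (0.894/0.358)³.
(r₁/r₂)³ = (2.497)³ = 15.57.
B₂ ≈ 0.002040 T.

B ≈ 0.00204 T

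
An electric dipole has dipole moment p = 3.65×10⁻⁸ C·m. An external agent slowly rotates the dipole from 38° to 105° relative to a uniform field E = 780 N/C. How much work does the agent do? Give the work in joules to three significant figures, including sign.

W ≈ 2.98×10⁻⁵ J

W_ext = ΔU = U(θ₂) − U(θ₁) = −pE cosθ₂ − (−pE cosθ₁) = pE(cosθ₁ − cosθ₂).
W = (3.65×10⁻⁸)(780)·(cos38° − cos105°) = (2.847×10⁻⁵)·(+1.0468) = 2.980×10⁻⁵ J.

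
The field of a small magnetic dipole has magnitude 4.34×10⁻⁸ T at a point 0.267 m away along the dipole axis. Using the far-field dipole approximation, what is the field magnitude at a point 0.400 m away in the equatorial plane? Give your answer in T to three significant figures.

Dipole fields scale as 1/r³ in the far field.
The axial field is twice the equatorial field at the same r, so the geometry factor is 1/2.
B₂ = B₁ · (1/2) · (r₁/r₂)³ = 4.34×10⁻⁸ · 0.5 · (0.267/0.400)³.
(r₁/r₂)³ = (0.6675)³ = 0.2974.
B₂ ≈ 6.454×10⁻⁹ T.

B ≈ 6.45×10⁻⁹ T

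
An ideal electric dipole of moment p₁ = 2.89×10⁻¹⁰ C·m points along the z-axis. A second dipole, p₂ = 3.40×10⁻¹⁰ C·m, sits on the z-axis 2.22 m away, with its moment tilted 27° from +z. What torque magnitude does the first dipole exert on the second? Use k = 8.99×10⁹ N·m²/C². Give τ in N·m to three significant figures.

The second dipole sits on the axis of the first, so the field there is axial: E₁ = 2kp₁/r³ along +z.
E₁ = 2(8.99×10⁹)(2.89×10⁻¹⁰)/(2.22)³ = 0.4749 N/C.
Torque on the second dipole: τ = p₂ E₁ sinθ.
τ = (3.40×10⁻¹⁰)(0.4749)·sin27° = 7.331×10⁻¹¹ N·m.

τ ≈ 7.33×10⁻¹¹ N·m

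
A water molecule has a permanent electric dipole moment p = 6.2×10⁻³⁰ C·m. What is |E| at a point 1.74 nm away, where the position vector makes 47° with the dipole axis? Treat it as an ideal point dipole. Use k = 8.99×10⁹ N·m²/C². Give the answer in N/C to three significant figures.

E ≈ 1.64×10⁷ N/C

At angle θ the dipole field magnitude is E = (kp/r³)·√(1 + 3cos²θ).
kp/r³ = (8.99×10⁹)(6.20×10⁻³⁰) / (1.74×10⁻⁹)³ = 1.058×10⁷ N/C.
√(1 + 3cos²47°) = √(1 + 3·0.4651) = √2.3954 ≈ 1.5477.
E ≈ 1.058×10⁷ × 1.548 = 1.638×10⁷ N/C.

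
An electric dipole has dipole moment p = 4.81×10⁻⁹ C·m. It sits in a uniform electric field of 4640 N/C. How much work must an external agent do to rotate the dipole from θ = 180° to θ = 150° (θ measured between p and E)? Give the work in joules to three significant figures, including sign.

W_ext = ΔU = U(θ₂) − U(θ₁) = −pE cosθ₂ − (−pE cosθ₁) = pE(cosθ₁ − cosθ₂).
W = (4.81×10⁻⁹)(4640)·(cos180° − cos150°) = (2.232×10⁻⁵)·(-0.1340) = -2.990×10⁻⁶ J.

W ≈ -2.99×10⁻⁶ J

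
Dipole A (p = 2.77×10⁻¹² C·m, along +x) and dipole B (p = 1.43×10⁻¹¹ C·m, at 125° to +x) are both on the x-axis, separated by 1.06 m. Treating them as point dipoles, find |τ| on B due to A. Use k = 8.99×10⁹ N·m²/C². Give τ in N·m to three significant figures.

τ ≈ 4.90×10⁻¹³ N·m

The second dipole sits on the axis of the first, so the field there is axial: E₁ = 2kp₁/r³ along +x.
E₁ = 2(8.99×10⁹)(2.77×10⁻¹²)/(1.06)³ = 0.04182 N/C.
Torque on the second dipole: τ = p₂ E₁ sinθ.
τ = (1.43×10⁻¹¹)(0.04182)·sin125° = 4.898×10⁻¹³ N·m.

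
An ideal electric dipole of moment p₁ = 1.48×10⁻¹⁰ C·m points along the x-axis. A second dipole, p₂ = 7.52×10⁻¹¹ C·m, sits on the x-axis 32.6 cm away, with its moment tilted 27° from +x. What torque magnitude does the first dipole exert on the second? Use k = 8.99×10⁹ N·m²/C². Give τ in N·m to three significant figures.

The second dipole sits on the axis of the first, so the field there is axial: E₁ = 2kp₁/r³ along +x.
E₁ = 2(8.99×10⁹)(1.48×10⁻¹⁰)/(0.326)³ = 76.81 N/C.
Torque on the second dipole: τ = p₂ E₁ sinθ.
τ = (7.52×10⁻¹¹)(76.81)·sin27° = 2.622×10⁻⁹ N·m.

τ ≈ 2.62×10⁻⁹ N·m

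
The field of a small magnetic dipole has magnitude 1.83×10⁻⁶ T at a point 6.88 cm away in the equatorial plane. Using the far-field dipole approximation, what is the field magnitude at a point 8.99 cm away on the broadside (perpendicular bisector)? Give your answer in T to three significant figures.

Dipole fields scale as 1/r³ in the far field; the geometry is the same at both points.
B₂ = B₁ · (r₁/r₂)³ = 1.83×10⁻⁶ · (6.88/8.99)³.
(r₁/r₂)³ = (0.7653)³ = 0.4482.
B₂ ≈ 8.202×10⁻⁷ T.

B ≈ 8.20×10⁻⁷ T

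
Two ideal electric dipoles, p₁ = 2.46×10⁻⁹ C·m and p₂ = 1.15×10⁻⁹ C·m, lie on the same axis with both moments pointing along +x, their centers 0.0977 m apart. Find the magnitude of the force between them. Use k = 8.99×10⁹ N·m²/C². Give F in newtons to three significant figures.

On-axis field of dipole 1 at distance r: E = 2kp₁/r³. Force on dipole 2 is F = p₂·dE/dr (gradient along axis).
dE/dr = −6kp₁/r⁴, so |F| = 6kp₁p₂/r⁴ (attractive for aligned moments).
F = 6(8.99×10⁹)(2.46×10⁻⁹)(1.15×10⁻⁹)/(0.0977)⁴ = 0.001675 N.

F ≈ 0.00167 N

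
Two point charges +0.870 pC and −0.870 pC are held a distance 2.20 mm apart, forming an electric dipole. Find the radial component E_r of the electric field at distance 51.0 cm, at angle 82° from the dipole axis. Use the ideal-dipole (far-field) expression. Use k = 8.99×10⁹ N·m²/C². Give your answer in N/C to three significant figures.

Dipole moment p = qd = (8.70×10⁻¹³ C)(0.00220 m) = 1.914×10⁻¹⁵ C·m.
For a dipole, E_r = (2kp cosθ)/r³.
kp/r³ = (8.99×10⁹)(1.914×10⁻¹⁵)/(0.510)³ = 1.297×10⁻⁴ N/C.
E_r = 2·1.297×10⁻⁴·cos82° = 3.611×10⁻⁵ N/C.

E_r ≈ 3.61×10⁻⁵ N/C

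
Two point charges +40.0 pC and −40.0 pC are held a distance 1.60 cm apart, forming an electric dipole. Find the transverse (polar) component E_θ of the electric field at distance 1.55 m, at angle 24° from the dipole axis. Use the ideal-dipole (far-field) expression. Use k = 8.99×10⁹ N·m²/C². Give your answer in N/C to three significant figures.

E_θ ≈ 6.28×10⁻⁴ N/C

Dipole moment p = qd = (4.00×10⁻¹¹ C)(0.0160 m) = 6.40×10⁻¹³ C·m.
For a dipole, E_θ = (kp sinθ)/r³.
kp/r³ = (8.99×10⁹)(6.40×10⁻¹³)/(1.55)³ = 0.001545 N/C.
E_θ = 0.001545·sin24° = 6.284×10⁻⁴ N/C.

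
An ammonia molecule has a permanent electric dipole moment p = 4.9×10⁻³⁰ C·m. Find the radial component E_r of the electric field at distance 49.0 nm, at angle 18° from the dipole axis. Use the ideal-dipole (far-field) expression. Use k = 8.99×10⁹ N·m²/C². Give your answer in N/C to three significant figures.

For a dipole, E_r = (2kp cosθ)/r³.
kp/r³ = (8.99×10⁹)(4.90×10⁻³⁰)/(4.90×10⁻⁸)³ = 374.4 N/C.
E_r = 2·374.4·cos18° = 712.2 N/C.

E_r ≈ 712 N/C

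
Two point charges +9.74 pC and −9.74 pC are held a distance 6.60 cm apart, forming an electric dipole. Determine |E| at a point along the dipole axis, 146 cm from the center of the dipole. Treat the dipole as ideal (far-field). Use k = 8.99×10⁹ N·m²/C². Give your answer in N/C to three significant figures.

E ≈ 0.00371 N/C

Dipole moment p = qd = (9.74×10⁻¹² C)(0.0660 m) = 6.428×10⁻¹³ C·m.
On the dipole axis E = 2kp/r³.
E = 2·(8.99×10⁹)(6.428×10⁻¹³) / (1.46)³ = 0.003714 N/C.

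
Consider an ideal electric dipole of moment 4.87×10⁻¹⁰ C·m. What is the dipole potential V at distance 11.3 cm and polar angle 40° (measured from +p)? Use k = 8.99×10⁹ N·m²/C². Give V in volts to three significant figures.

V ≈ 263 V

The dipole potential is V = kp cosθ / r².
V = (8.99×10⁹)(4.87×10⁻¹⁰)·cos40° / (0.113)² = 262.7 V.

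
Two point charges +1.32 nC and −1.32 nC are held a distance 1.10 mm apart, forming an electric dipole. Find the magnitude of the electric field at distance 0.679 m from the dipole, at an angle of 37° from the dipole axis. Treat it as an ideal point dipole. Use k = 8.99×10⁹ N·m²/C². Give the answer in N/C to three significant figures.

Dipole moment p = qd = (1.32×10⁻⁹ C)(0.00110 m) = 1.452×10⁻¹² C·m.
At angle θ the dipole field magnitude is E = (kp/r³)·√(1 + 3cos²θ).
kp/r³ = (8.99×10⁹)(1.452×10⁻¹²) / (0.679)³ = 0.04170 N/C.
√(1 + 3cos²37°) = √(1 + 3·0.6378) = √2.9135 ≈ 1.7069.
E ≈ 0.04170 × 1.707 = 0.07117 N/C.

E ≈ 0.0712 N/C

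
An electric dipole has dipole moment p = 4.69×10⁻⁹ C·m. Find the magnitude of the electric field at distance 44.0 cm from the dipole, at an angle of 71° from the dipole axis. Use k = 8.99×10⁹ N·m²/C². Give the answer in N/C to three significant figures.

At angle θ the dipole field magnitude is E = (kp/r³)·√(1 + 3cos²θ).
kp/r³ = (8.99×10⁹)(4.69×10⁻⁹) / (0.440)³ = 495.0 N/C.
√(1 + 3cos²71°) = √(1 + 3·0.1060) = √1.3180 ≈ 1.1480.
E ≈ 495.0 × 1.148 = 568.2 N/C.

E ≈ 568 N/C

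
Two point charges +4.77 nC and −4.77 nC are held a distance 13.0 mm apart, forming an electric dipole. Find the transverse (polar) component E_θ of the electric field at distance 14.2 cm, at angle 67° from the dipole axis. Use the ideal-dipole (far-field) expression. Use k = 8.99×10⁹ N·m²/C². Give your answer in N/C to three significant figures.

E_θ ≈ 179 N/C

Dipole moment p = qd = (4.77×10⁻⁹ C)(0.0130 m) = 6.201×10⁻¹¹ C·m.
For a dipole, E_θ = (kp sinθ)/r³.
kp/r³ = (8.99×10⁹)(6.201×10⁻¹¹)/(0.142)³ = 194.7 N/C.
E_θ = 194.7·sin67° = 179.2 N/C.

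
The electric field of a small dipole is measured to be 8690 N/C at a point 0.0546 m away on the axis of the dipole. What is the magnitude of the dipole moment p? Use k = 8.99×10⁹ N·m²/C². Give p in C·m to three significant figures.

p ≈ 7.87×10⁻¹¹ C·m

On axis E = 2kp/r³, so p = Er³/(2k).
p = (8690)·(0.0546)³ / (2·8.99×10⁹) = 7.867×10⁻¹¹ C·m.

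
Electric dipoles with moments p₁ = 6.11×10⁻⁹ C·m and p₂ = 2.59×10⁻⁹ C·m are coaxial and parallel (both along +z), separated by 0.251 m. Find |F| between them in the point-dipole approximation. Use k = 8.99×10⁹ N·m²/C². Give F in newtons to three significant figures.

F ≈ 2.15×10⁻⁴ N

On-axis field of dipole 1 at distance r: E = 2kp₁/r³. Force on dipole 2 is F = p₂·dE/dr (gradient along axis).
dE/dr = −6kp₁/r⁴, so |F| = 6kp₁p₂/r⁴ (attractive for aligned moments).
F = 6(8.99×10⁹)(6.11×10⁻⁹)(2.59×10⁻⁹)/(0.251)⁴ = 2.151×10⁻⁴ N.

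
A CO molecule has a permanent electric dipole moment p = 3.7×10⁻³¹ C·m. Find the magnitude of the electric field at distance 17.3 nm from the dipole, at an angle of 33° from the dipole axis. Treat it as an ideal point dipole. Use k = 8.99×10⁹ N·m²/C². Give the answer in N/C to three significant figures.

E ≈ 1130 N/C

At angle θ the dipole field magnitude is E = (kp/r³)·√(1 + 3cos²θ).
kp/r³ = (8.99×10⁹)(3.70×10⁻³¹) / (1.73×10⁻⁸)³ = 642.4 N/C.
√(1 + 3cos²33°) = √(1 + 3·0.7034) = √3.1101 ≈ 1.7635.
E ≈ 642.4 × 1.764 = 1133 N/C.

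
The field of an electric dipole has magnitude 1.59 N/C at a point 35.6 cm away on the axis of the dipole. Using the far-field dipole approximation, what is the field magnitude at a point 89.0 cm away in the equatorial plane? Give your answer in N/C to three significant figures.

Dipole fields scale as 1/r³ in the far field.
The axial field is twice the equatorial field at the same r, so the geometry factor is 1/2.
E₂ = E₁ · (1/2) · (r₁/r₂)³ = 1.59 · 0.5 · (35.6/89.0)³.
(r₁/r₂)³ = (0.4)³ = 0.064.
E₂ ≈ 0.05088 N/C.

E ≈ 0.0509 N/C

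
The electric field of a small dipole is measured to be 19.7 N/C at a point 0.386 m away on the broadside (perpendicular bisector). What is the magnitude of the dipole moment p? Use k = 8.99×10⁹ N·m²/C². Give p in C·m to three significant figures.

p ≈ 1.26×10⁻¹⁰ C·m

In the equatorial plane E = kp/r³, so p = Er³/(k).
p = (19.7)·(0.386)³ / (8.99×10⁹) = 1.260×10⁻¹⁰ C·m.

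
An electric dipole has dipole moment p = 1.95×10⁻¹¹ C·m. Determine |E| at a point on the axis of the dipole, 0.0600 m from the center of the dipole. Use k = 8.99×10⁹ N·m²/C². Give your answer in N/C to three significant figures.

On the dipole axis E = 2kp/r³.
E = 2·(8.99×10⁹)(1.95×10⁻¹¹) / (0.0600)³ = 1623 N/C.

E ≈ 1620 N/C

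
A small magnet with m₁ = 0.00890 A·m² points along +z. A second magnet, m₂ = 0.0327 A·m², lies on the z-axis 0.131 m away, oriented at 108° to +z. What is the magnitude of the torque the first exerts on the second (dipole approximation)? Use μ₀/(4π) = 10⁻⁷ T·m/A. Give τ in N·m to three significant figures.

Dipole B is on the axis of dipole A, so B₁ there is axial: B₁ = (μ₀/4π)·2m₁/r³ along +z.
B₁ = 2(10⁻⁷)(0.00890)/(0.131)³ = 7.918×10⁻⁷ T.
τ = m₂ B₁ sinθ.
τ = (0.0327)(7.918×10⁻⁷)·sin108° = 2.462×10⁻⁸ N·m.

τ ≈ 2.46×10⁻⁸ N·m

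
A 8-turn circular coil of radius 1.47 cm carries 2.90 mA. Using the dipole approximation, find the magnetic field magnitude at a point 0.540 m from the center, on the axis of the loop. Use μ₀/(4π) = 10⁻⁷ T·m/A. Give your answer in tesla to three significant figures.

m = NIA = NIπa² = 8·(0.00290)·π·(0.0147)² = 1.575×10⁻⁵ A·m².
On axis B = (μ₀/4π)·2m/r³.
B = 2·(10⁻⁷)·(1.575×10⁻⁵) / (0.540)³ = 2.000×10⁻¹¹ T.

B ≈ 2.00×10⁻¹¹ T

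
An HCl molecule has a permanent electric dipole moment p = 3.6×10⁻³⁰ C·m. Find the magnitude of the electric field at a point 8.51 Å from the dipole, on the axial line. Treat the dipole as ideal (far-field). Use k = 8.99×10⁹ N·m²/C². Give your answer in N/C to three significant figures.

E ≈ 1.05×10⁸ N/C

On the dipole axis E = 2kp/r³.
E = 2·(8.99×10⁹)(3.60×10⁻³⁰) / (8.51×10⁻¹⁰)³ = 1.050×10⁸ N/C.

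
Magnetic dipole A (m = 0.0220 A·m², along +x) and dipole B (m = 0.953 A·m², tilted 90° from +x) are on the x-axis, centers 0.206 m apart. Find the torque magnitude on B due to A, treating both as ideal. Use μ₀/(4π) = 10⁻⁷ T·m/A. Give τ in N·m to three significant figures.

τ ≈ 4.80×10⁻⁷ N·m

Dipole B is on the axis of dipole A, so B₁ there is axial: B₁ = (μ₀/4π)·2m₁/r³ along +x.
B₁ = 2(10⁻⁷)(0.0220)/(0.206)³ = 5.033×10⁻⁷ T.
τ = m₂ B₁ sinθ.
τ = (0.953)(5.033×10⁻⁷)·sin90° = 4.797×10⁻⁷ N·m.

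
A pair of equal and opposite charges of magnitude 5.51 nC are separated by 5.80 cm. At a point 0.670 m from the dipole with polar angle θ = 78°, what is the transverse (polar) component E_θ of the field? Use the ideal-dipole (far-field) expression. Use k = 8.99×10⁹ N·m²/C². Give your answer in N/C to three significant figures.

Dipole moment p = qd = (5.51×10⁻⁹ C)(0.0580 m) = 3.196×10⁻¹⁰ C·m.
For a dipole, E_θ = (kp sinθ)/r³.
kp/r³ = (8.99×10⁹)(3.196×10⁻¹⁰)/(0.670)³ = 9.553 N/C.
E_θ = 9.553·sin78° = 9.344 N/C.

E_θ ≈ 9.34 N/C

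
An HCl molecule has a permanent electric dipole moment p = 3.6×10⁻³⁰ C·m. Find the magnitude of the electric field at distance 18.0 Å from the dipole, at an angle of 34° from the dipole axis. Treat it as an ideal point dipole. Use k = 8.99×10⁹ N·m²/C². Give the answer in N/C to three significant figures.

E ≈ 9.71×10⁶ N/C

At angle θ the dipole field magnitude is E = (kp/r³)·√(1 + 3cos²θ).
kp/r³ = (8.99×10⁹)(3.60×10⁻³⁰) / (1.80×10⁻⁹)³ = 5.549×10⁶ N/C.
√(1 + 3cos²34°) = √(1 + 3·0.6873) = √3.0619 ≈ 1.7498.
E ≈ 5.549×10⁶ × 1.750 = 9.710×10⁶ N/C.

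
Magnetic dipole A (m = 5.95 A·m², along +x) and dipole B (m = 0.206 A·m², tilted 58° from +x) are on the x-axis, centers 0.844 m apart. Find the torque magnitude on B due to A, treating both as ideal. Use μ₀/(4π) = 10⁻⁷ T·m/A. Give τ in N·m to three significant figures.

τ ≈ 3.46×10⁻⁷ N·m

Dipole B is on the axis of dipole A, so B₁ there is axial: B₁ = (μ₀/4π)·2m₁/r³ along +x.
B₁ = 2(10⁻⁷)(5.95)/(0.844)³ = 1.979×10⁻⁶ T.
τ = m₂ B₁ sinθ.
τ = (0.206)(1.979×10⁻⁶)·sin58° = 3.458×10⁻⁷ N·m.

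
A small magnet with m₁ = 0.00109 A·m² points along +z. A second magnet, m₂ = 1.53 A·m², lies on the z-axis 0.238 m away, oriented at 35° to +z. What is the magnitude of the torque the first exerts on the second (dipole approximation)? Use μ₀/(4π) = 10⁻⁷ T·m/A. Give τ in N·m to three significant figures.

Dipole B is on the axis of dipole A, so B₁ there is axial: B₁ = (μ₀/4π)·2m₁/r³ along +z.
B₁ = 2(10⁻⁷)(0.00109)/(0.238)³ = 1.617×10⁻⁸ T.
τ = m₂ B₁ sinθ.
τ = (1.53)(1.617×10⁻⁸)·sin35° = 1.419×10⁻⁸ N·m.

τ ≈ 1.42×10⁻⁸ N·m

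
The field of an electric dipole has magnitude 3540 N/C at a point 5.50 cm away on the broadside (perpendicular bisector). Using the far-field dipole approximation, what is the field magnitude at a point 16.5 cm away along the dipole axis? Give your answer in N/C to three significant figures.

E ≈ 262 N/C

Dipole fields scale as 1/r³ in the far field.
The axial field is twice the equatorial field at the same r, so the geometry factor is 2/1.
E₂ = E₁ · (2/1) · (r₁/r₂)³ = 3540 · 2 · (5.50/16.5)³.
(r₁/r₂)³ = (0.3333)³ = 0.03704.
E₂ ≈ 262.2 N/C.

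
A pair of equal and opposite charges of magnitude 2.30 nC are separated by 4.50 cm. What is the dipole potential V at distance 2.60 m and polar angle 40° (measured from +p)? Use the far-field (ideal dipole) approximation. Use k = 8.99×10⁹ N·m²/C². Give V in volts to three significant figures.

Dipole moment p = qd = (2.30×10⁻⁹ C)(0.0450 m) = 1.035×10⁻¹⁰ C·m.
The dipole potential is V = kp cosθ / r².
V = (8.99×10⁹)(1.035×10⁻¹⁰)·cos40° / (2.60)² = 0.1054 V.

V ≈ 0.105 V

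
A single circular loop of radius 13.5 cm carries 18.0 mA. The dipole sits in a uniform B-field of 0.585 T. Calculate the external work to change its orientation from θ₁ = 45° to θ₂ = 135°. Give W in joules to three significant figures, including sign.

W ≈ 8.53×10⁻⁴ J

Magnetic moment m = IA = Iπa² = (0.0180)·π·(0.135)² = 0.001031 A·m².
W_ext = ΔU = −mB cosθ₂ + mB cosθ₁ = mB(cosθ₁ − cosθ₂).
W = (0.001031)(0.585)·(cos45° − cos135°) = (6.031×10⁻⁴)·(+1.4142) = 8.530×10⁻⁴ J.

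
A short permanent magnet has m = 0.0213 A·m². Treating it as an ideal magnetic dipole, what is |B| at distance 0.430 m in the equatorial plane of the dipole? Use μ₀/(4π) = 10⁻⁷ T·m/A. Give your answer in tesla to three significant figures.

B ≈ 2.68×10⁻⁸ T

In the equatorial plane B = (μ₀/4π)·m/r³ (half the axial value).
B = (10⁻⁷)·(0.0213) / (0.430)³ = 2.679×10⁻⁸ T.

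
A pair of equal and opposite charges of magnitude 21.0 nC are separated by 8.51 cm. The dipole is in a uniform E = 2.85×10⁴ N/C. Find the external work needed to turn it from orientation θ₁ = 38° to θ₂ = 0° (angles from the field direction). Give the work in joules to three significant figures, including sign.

Dipole moment p = qd = (2.10×10⁻⁸ C)(0.0851 m) = 1.787×10⁻⁹ C·m.
W_ext = ΔU = U(θ₂) − U(θ₁) = −pE cosθ₂ − (−pE cosθ₁) = pE(cosθ₁ − cosθ₂).
W = (1.787×10⁻⁹)(2.85×10⁴)·(cos38° − cos0°) = (5.093×10⁻⁵)·(-0.2120) = -1.080×10⁻⁵ J.

W ≈ -1.08×10⁻⁵ J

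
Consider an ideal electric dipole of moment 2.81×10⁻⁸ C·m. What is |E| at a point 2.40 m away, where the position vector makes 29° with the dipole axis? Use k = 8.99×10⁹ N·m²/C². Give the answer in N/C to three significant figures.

At angle θ the dipole field magnitude is E = (kp/r³)·√(1 + 3cos²θ).
kp/r³ = (8.99×10⁹)(2.81×10⁻⁸) / (2.40)³ = 18.27 N/C.
√(1 + 3cos²29°) = √(1 + 3·0.7650) = √3.2949 ≈ 1.8152.
E ≈ 18.27 × 1.815 = 33.17 N/C.

E ≈ 33.2 N/C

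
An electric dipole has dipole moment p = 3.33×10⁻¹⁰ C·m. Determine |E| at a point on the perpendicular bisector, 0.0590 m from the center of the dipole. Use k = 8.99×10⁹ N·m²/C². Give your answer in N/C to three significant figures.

E ≈ 1.46×10⁴ N/C

In the equatorial plane E = kp/r³.
E = (8.99×10⁹)(3.33×10⁻¹⁰) / (0.0590)³ = 1.458×10⁴ N/C.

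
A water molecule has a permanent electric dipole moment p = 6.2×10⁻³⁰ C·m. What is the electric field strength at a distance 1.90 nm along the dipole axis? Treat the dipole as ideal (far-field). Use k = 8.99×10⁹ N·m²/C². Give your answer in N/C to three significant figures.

E ≈ 1.63×10⁷ N/C

On the dipole axis E = 2kp/r³.
E = 2·(8.99×10⁹)(6.20×10⁻³⁰) / (1.90×10⁻⁹)³ = 1.625×10⁷ N/C.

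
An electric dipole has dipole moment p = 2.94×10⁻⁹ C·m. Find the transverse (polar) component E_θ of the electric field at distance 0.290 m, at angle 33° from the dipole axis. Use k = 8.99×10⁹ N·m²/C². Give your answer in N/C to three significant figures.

E_θ ≈ 590 N/C

For a dipole, E_θ = (kp sinθ)/r³.
kp/r³ = (8.99×10⁹)(2.94×10⁻⁹)/(0.290)³ = 1084 N/C.
E_θ = 1084·sin33° = 590.2 N/C.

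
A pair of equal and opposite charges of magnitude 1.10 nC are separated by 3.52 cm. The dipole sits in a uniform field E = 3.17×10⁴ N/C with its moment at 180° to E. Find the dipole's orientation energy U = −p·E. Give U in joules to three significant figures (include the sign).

U ≈ 1.23×10⁻⁶ J

Dipole moment p = qd = (1.10×10⁻⁹ C)(0.0352 m) = 3.872×10⁻¹¹ C·m.
U = −p·E = −pE cosθ.
U = −(3.872×10⁻¹¹)(3.17×10⁴)·cos180° = 1.227×10⁻⁶ J.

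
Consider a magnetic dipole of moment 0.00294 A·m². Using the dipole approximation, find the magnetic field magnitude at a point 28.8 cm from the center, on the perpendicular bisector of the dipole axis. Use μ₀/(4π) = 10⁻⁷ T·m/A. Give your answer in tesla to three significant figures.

In the equatorial plane B = (μ₀/4π)·m/r³ (half the axial value).
B = (10⁻⁷)·(0.00294) / (0.288)³ = 1.231×10⁻⁸ T.

B ≈ 1.23×10⁻⁸ T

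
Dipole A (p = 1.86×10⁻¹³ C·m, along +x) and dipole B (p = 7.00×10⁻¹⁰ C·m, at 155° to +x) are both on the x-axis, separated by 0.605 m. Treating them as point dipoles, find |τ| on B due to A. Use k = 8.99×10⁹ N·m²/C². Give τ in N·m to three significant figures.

The second dipole sits on the axis of the first, so the field there is axial: E₁ = 2kp₁/r³ along +x.
E₁ = 2(8.99×10⁹)(1.86×10⁻¹³)/(0.605)³ = 0.01510 N/C.
Torque on the second dipole: τ = p₂ E₁ sinθ.
τ = (7.00×10⁻¹⁰)(0.01510)·sin155° = 4.468×10⁻¹² N·m.

τ ≈ 4.47×10⁻¹² N·m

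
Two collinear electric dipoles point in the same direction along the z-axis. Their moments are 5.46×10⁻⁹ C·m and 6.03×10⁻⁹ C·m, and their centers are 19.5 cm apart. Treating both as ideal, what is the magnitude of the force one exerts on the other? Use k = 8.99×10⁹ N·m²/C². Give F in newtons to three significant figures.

On-axis field of dipole 1 at distance r: E = 2kp₁/r³. Force on dipole 2 is F = p₂·dE/dr (gradient along axis).
dE/dr = −6kp₁/r⁴, so |F| = 6kp₁p₂/r⁴ (attractive for aligned moments).
F = 6(8.99×10⁹)(5.46×10⁻⁹)(6.03×10⁻⁹)/(0.195)⁴ = 0.001228 N.

F ≈ 0.00123 N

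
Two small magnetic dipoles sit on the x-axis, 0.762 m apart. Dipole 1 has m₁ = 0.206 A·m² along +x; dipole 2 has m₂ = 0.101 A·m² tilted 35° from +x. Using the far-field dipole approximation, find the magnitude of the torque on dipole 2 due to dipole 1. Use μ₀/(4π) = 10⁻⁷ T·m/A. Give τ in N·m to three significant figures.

Dipole B is on the axis of dipole A, so B₁ there is axial: B₁ = (μ₀/4π)·2m₁/r³ along +x.
B₁ = 2(10⁻⁷)(0.206)/(0.762)³ = 9.312×10⁻⁸ T.
τ = m₂ B₁ sinθ.
τ = (0.101)(9.312×10⁻⁸)·sin35° = 5.394×10⁻⁹ N·m.

τ ≈ 5.39×10⁻⁹ N·m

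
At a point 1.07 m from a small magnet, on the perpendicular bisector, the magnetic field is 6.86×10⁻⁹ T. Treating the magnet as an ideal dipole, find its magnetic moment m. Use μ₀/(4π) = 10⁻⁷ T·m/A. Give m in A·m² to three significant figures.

In the equatorial plane B = (μ₀/4π)·m/r³, so m = Br³·4π/(μ₀).
m = (6.86×10⁻⁹)·(1.07)³ / (10⁻⁷) = 0.08404 A·m².

m ≈ 0.0840 A·m²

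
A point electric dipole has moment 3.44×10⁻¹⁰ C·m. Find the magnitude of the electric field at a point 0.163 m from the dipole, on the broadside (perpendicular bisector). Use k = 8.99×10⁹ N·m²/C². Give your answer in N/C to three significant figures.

In the equatorial plane E = kp/r³.
E = (8.99×10⁹)(3.44×10⁻¹⁰) / (0.163)³ = 714.1 N/C.

E ≈ 714 N/C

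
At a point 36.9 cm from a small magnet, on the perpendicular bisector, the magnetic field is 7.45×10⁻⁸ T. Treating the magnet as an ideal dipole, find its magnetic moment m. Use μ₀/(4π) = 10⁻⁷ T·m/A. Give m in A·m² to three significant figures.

m ≈ 0.0374 A·m²

In the equatorial plane B = (μ₀/4π)·m/r³, so m = Br³·4π/(μ₀).
m = (7.45×10⁻⁸)·(0.369)³ / (10⁻⁷) = 0.03743 A·m².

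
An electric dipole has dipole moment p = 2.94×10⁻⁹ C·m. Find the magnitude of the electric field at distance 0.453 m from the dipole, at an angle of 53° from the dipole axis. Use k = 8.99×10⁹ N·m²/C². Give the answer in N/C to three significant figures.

At angle θ the dipole field magnitude is E = (kp/r³)·√(1 + 3cos²θ).
kp/r³ = (8.99×10⁹)(2.94×10⁻⁹) / (0.453)³ = 284.3 N/C.
√(1 + 3cos²53°) = √(1 + 3·0.3622) = √2.0865 ≈ 1.4445.
E ≈ 284.3 × 1.444 = 410.7 N/C.

E ≈ 411 N/C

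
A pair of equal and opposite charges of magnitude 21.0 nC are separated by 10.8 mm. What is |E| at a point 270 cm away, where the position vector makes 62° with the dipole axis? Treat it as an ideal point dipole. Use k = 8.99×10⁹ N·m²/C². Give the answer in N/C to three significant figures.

Dipole moment p = qd = (2.10×10⁻⁸ C)(0.0108 m) = 2.268×10⁻¹⁰ C·m.
At angle θ the dipole field magnitude is E = (kp/r³)·√(1 + 3cos²θ).
kp/r³ = (8.99×10⁹)(2.268×10⁻¹⁰) / (2.70)³ = 0.1036 N/C.
√(1 + 3cos²62°) = √(1 + 3·0.2204) = √1.6612 ≈ 1.2889.
E ≈ 0.1036 × 1.289 = 0.1335 N/C.

E ≈ 0.134 N/C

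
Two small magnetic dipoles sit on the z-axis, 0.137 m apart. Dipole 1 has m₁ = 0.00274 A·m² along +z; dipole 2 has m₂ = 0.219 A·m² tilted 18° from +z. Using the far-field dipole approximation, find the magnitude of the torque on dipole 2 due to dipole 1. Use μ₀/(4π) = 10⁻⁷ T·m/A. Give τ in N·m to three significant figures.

Dipole B is on the axis of dipole A, so B₁ there is axial: B₁ = (μ₀/4π)·2m₁/r³ along +z.
B₁ = 2(10⁻⁷)(0.00274)/(0.137)³ = 2.131×10⁻⁷ T.
τ = m₂ B₁ sinθ.
τ = (0.219)(2.131×10⁻⁷)·sin18° = 1.442×10⁻⁸ N·m.

τ ≈ 1.44×10⁻⁸ N·m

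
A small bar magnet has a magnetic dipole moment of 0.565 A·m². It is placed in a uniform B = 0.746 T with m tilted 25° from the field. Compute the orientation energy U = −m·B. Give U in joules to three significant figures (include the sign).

U = −m·B = −mB cosθ.
U = −(0.565)(0.746)·cos25° = -0.3820 J.

U ≈ -0.382 J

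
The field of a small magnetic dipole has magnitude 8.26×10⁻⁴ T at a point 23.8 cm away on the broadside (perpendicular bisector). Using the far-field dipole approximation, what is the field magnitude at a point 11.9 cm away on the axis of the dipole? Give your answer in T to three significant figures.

Dipole fields scale as 1/r³ in the far field.
The axial field is twice the equatorial field at the same r, so the geometry factor is 2/1.
B₂ = B₁ · (2/1) · (r₁/r₂)³ = 8.26×10⁻⁴ · 2 · (23.8/11.9)³.
(r₁/r₂)³ = (2)³ = 8.
B₂ ≈ 0.01322 T.

B ≈ 0.0132 T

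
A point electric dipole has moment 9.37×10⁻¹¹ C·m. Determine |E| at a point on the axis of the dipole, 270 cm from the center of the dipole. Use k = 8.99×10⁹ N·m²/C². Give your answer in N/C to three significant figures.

On the dipole axis E = 2kp/r³.
E = 2·(8.99×10⁹)(9.37×10⁻¹¹) / (2.70)³ = 0.08559 N/C.

E ≈ 0.0856 N/C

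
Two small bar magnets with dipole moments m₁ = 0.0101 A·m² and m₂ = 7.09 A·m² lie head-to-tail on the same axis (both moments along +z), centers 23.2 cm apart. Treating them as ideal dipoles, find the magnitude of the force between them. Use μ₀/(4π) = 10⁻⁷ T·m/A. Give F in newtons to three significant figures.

F ≈ 1.48×10⁻⁵ N

On-axis B of dipole 1: B = (μ₀/4π)·2m₁/r³. Force on dipole 2: F = m₂·dB/dr.
dB/dr = −(μ₀/4π)·6m₁/r⁴, so |F| = (μ₀/4π)·6m₁m₂/r⁴.
F = 6(10⁻⁷)(0.0101)(7.09)/(0.232)⁴ = 1.483×10⁻⁵ N.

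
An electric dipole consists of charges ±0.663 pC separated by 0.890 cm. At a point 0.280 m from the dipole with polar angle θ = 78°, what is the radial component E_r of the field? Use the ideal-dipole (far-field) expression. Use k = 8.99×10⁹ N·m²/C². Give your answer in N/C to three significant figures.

Dipole moment p = qd = (6.63×10⁻¹³ C)(0.00890 m) = 5.901×10⁻¹⁵ C·m.
For a dipole, E_r = (2kp cosθ)/r³.
kp/r³ = (8.99×10⁹)(5.901×10⁻¹⁵)/(0.280)³ = 0.002417 N/C.
E_r = 2·0.002417·cos78° = 0.001005 N/C.

E_r ≈ 0.00100 N/C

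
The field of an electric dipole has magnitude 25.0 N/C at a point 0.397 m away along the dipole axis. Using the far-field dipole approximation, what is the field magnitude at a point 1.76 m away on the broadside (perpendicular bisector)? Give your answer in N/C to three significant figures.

E ≈ 0.143 N/C

Dipole fields scale as 1/r³ in the far field.
The axial field is twice the equatorial field at the same r, so the geometry factor is 1/2.
E₂ = E₁ · (1/2) · (r₁/r₂)³ = 25.0 · 0.5 · (0.397/1.76)³.
(r₁/r₂)³ = (0.2256)³ = 0.01148.
E₂ ≈ 0.1435 N/C.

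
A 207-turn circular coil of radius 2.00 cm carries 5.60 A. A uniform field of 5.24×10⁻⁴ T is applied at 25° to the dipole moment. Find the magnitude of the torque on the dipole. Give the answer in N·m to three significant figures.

m = NIA = NIπa² = 207·(5.60)·π·(0.0200)² = 1.457 A·m².
Torque on a magnetic dipole: τ = mB sinθ.
τ = (1.457)(5.24×10⁻⁴)·sin25° = 3.227×10⁻⁴ N·m.

τ ≈ 3.23×10⁻⁴ N·m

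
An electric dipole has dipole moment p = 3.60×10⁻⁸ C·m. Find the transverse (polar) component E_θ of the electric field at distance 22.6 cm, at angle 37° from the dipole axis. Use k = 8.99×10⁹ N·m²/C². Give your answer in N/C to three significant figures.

For a dipole, E_θ = (kp sinθ)/r³.
kp/r³ = (8.99×10⁹)(3.60×10⁻⁸)/(0.226)³ = 2.804×10⁴ N/C.
E_θ = 2.804×10⁴·sin37° = 1.687×10⁴ N/C.

E_θ ≈ 1.69×10⁴ N/C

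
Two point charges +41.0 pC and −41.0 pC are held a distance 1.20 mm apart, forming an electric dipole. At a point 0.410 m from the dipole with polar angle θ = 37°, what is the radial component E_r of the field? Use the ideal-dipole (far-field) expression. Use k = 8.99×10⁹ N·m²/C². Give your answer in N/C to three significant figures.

E_r ≈ 0.0103 N/C

Dipole moment p = qd = (4.10×10⁻¹¹ C)(0.00120 m) = 4.92×10⁻¹⁴ C·m.
For a dipole, E_r = (2kp cosθ)/r³.
kp/r³ = (8.99×10⁹)(4.92×10⁻¹⁴)/(0.410)³ = 0.006418 N/C.
E_r = 2·0.006418·cos37° = 0.01025 N/C.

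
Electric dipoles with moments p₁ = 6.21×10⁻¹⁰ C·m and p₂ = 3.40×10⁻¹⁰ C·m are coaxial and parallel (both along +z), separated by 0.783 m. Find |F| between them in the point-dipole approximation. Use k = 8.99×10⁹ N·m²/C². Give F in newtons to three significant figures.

On-axis field of dipole 1 at distance r: E = 2kp₁/r³. Force on dipole 2 is F = p₂·dE/dr (gradient along axis).
dE/dr = −6kp₁/r⁴, so |F| = 6kp₁p₂/r⁴ (attractive for aligned moments).
F = 6(8.99×10⁹)(6.21×10⁻¹⁰)(3.40×10⁻¹⁰)/(0.783)⁴ = 3.030×10⁻⁸ N.

F ≈ 3.03×10⁻⁸ N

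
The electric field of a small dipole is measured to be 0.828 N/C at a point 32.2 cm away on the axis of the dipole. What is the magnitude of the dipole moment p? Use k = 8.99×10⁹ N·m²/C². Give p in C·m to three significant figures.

On axis E = 2kp/r³, so p = Er³/(2k).
p = (0.828)·(0.322)³ / (2·8.99×10⁹) = 1.537×10⁻¹² C·m.

p ≈ 1.54×10⁻¹² C·m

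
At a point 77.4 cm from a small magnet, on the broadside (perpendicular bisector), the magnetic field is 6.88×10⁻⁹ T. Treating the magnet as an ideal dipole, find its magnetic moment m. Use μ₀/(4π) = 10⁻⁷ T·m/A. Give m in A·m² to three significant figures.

m ≈ 0.0319 A·m²

In the equatorial plane B = (μ₀/4π)·m/r³, so m = Br³·4π/(μ₀).
m = (6.88×10⁻⁹)·(0.774)³ / (10⁻⁷) = 0.03190 A·m².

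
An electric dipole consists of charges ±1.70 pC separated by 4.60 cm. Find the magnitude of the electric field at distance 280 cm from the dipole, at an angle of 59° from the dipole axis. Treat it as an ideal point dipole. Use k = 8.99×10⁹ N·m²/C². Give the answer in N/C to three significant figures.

E ≈ 4.29×10⁻⁵ N/C

Dipole moment p = qd = (1.70×10⁻¹² C)(0.0460 m) = 7.82×10⁻¹⁴ C·m.
At angle θ the dipole field magnitude is E = (kp/r³)·√(1 + 3cos²θ).
kp/r³ = (8.99×10⁹)(7.82×10⁻¹⁴) / (2.80)³ = 3.203×10⁻⁵ N/C.
√(1 + 3cos²59°) = √(1 + 3·0.2653) = √1.7958 ≈ 1.3401.
E ≈ 3.203×10⁻⁵ × 1.340 = 4.292×10⁻⁵ N/C.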